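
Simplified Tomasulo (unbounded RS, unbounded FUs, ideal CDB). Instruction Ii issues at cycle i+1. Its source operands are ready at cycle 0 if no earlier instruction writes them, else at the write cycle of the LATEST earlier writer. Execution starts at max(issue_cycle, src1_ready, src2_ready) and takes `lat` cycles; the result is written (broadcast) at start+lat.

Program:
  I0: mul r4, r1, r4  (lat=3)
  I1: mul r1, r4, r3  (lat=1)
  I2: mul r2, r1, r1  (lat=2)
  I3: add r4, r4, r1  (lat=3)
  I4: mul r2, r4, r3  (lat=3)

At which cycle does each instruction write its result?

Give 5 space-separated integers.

I0 mul r4: issue@1 deps=(None,None) exec_start@1 write@4
I1 mul r1: issue@2 deps=(0,None) exec_start@4 write@5
I2 mul r2: issue@3 deps=(1,1) exec_start@5 write@7
I3 add r4: issue@4 deps=(0,1) exec_start@5 write@8
I4 mul r2: issue@5 deps=(3,None) exec_start@8 write@11

Answer: 4 5 7 8 11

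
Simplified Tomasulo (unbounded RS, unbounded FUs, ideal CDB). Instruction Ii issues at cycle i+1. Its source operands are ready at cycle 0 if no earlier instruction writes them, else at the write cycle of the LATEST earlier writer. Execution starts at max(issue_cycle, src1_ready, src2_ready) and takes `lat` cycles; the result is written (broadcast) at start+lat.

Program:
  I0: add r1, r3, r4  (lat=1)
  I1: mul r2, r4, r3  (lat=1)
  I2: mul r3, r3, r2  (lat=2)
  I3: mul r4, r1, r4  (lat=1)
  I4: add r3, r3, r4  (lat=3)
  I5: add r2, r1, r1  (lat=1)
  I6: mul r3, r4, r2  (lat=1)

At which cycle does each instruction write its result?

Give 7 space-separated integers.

I0 add r1: issue@1 deps=(None,None) exec_start@1 write@2
I1 mul r2: issue@2 deps=(None,None) exec_start@2 write@3
I2 mul r3: issue@3 deps=(None,1) exec_start@3 write@5
I3 mul r4: issue@4 deps=(0,None) exec_start@4 write@5
I4 add r3: issue@5 deps=(2,3) exec_start@5 write@8
I5 add r2: issue@6 deps=(0,0) exec_start@6 write@7
I6 mul r3: issue@7 deps=(3,5) exec_start@7 write@8

Answer: 2 3 5 5 8 7 8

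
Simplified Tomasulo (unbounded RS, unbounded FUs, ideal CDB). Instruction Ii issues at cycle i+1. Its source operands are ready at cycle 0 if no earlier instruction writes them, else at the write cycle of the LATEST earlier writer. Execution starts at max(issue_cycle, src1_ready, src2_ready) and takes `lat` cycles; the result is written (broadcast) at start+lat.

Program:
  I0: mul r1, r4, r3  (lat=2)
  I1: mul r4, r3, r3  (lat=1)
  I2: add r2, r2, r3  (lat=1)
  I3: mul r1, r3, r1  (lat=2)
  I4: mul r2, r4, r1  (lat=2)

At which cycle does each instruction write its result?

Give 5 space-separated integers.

Answer: 3 3 4 6 8

Derivation:
I0 mul r1: issue@1 deps=(None,None) exec_start@1 write@3
I1 mul r4: issue@2 deps=(None,None) exec_start@2 write@3
I2 add r2: issue@3 deps=(None,None) exec_start@3 write@4
I3 mul r1: issue@4 deps=(None,0) exec_start@4 write@6
I4 mul r2: issue@5 deps=(1,3) exec_start@6 write@8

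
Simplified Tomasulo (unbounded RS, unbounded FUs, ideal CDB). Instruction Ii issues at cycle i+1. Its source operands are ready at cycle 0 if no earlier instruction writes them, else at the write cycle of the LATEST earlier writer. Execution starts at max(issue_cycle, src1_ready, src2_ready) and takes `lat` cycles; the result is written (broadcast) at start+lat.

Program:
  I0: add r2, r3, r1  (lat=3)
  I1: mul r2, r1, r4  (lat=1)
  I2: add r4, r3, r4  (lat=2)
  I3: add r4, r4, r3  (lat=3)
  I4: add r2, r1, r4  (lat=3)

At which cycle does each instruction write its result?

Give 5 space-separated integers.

I0 add r2: issue@1 deps=(None,None) exec_start@1 write@4
I1 mul r2: issue@2 deps=(None,None) exec_start@2 write@3
I2 add r4: issue@3 deps=(None,None) exec_start@3 write@5
I3 add r4: issue@4 deps=(2,None) exec_start@5 write@8
I4 add r2: issue@5 deps=(None,3) exec_start@8 write@11

Answer: 4 3 5 8 11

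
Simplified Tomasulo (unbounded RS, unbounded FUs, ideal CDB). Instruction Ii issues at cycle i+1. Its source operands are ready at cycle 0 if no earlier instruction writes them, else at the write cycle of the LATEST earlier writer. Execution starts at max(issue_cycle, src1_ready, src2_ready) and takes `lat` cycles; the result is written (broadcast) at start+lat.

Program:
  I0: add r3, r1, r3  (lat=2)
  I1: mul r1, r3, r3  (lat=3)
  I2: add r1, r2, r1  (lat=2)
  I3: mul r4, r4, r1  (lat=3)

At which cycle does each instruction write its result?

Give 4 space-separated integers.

I0 add r3: issue@1 deps=(None,None) exec_start@1 write@3
I1 mul r1: issue@2 deps=(0,0) exec_start@3 write@6
I2 add r1: issue@3 deps=(None,1) exec_start@6 write@8
I3 mul r4: issue@4 deps=(None,2) exec_start@8 write@11

Answer: 3 6 8 11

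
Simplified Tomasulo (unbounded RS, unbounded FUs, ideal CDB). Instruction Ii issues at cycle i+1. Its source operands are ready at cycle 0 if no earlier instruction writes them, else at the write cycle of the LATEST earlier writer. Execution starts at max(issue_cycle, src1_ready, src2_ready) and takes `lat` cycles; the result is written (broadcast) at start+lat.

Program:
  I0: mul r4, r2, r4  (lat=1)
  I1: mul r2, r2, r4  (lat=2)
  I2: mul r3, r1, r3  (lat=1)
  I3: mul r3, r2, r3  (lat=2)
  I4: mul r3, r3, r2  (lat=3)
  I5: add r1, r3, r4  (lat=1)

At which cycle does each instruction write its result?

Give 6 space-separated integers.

I0 mul r4: issue@1 deps=(None,None) exec_start@1 write@2
I1 mul r2: issue@2 deps=(None,0) exec_start@2 write@4
I2 mul r3: issue@3 deps=(None,None) exec_start@3 write@4
I3 mul r3: issue@4 deps=(1,2) exec_start@4 write@6
I4 mul r3: issue@5 deps=(3,1) exec_start@6 write@9
I5 add r1: issue@6 deps=(4,0) exec_start@9 write@10

Answer: 2 4 4 6 9 10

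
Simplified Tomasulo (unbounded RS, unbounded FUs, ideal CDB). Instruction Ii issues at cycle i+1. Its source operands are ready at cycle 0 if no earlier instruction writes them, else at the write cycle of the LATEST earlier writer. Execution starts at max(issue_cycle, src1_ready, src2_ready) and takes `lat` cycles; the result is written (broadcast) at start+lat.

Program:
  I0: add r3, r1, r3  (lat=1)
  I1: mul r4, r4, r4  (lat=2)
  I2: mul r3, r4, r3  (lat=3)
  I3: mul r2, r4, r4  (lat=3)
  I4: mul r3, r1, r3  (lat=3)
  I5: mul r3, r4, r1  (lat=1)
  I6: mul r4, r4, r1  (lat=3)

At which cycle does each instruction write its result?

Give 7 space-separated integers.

Answer: 2 4 7 7 10 7 10

Derivation:
I0 add r3: issue@1 deps=(None,None) exec_start@1 write@2
I1 mul r4: issue@2 deps=(None,None) exec_start@2 write@4
I2 mul r3: issue@3 deps=(1,0) exec_start@4 write@7
I3 mul r2: issue@4 deps=(1,1) exec_start@4 write@7
I4 mul r3: issue@5 deps=(None,2) exec_start@7 write@10
I5 mul r3: issue@6 deps=(1,None) exec_start@6 write@7
I6 mul r4: issue@7 deps=(1,None) exec_start@7 write@10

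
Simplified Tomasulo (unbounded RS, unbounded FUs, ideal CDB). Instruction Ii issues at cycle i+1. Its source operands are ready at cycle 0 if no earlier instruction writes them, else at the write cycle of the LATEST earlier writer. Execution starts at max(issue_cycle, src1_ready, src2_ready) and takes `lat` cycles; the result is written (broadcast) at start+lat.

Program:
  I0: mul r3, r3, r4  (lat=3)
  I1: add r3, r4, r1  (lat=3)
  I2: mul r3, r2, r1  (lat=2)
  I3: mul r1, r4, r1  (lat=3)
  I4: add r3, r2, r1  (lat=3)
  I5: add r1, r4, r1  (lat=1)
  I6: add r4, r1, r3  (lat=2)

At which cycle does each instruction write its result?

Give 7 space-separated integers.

I0 mul r3: issue@1 deps=(None,None) exec_start@1 write@4
I1 add r3: issue@2 deps=(None,None) exec_start@2 write@5
I2 mul r3: issue@3 deps=(None,None) exec_start@3 write@5
I3 mul r1: issue@4 deps=(None,None) exec_start@4 write@7
I4 add r3: issue@5 deps=(None,3) exec_start@7 write@10
I5 add r1: issue@6 deps=(None,3) exec_start@7 write@8
I6 add r4: issue@7 deps=(5,4) exec_start@10 write@12

Answer: 4 5 5 7 10 8 12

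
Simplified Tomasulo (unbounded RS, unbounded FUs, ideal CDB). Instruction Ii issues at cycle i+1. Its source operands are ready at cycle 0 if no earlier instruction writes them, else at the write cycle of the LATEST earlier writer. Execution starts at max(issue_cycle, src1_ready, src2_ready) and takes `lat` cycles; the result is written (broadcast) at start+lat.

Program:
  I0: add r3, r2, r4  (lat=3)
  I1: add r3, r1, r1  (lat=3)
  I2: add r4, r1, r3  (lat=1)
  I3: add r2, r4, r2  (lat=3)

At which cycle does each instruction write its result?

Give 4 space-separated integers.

I0 add r3: issue@1 deps=(None,None) exec_start@1 write@4
I1 add r3: issue@2 deps=(None,None) exec_start@2 write@5
I2 add r4: issue@3 deps=(None,1) exec_start@5 write@6
I3 add r2: issue@4 deps=(2,None) exec_start@6 write@9

Answer: 4 5 6 9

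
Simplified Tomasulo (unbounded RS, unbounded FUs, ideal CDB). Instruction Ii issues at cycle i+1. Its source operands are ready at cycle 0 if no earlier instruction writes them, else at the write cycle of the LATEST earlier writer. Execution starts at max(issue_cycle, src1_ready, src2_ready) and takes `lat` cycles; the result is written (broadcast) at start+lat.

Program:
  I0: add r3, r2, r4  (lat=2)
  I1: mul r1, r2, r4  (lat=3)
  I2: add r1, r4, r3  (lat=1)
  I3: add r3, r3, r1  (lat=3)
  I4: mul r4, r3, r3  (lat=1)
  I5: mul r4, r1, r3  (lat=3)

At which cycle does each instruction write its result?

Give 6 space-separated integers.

Answer: 3 5 4 7 8 10

Derivation:
I0 add r3: issue@1 deps=(None,None) exec_start@1 write@3
I1 mul r1: issue@2 deps=(None,None) exec_start@2 write@5
I2 add r1: issue@3 deps=(None,0) exec_start@3 write@4
I3 add r3: issue@4 deps=(0,2) exec_start@4 write@7
I4 mul r4: issue@5 deps=(3,3) exec_start@7 write@8
I5 mul r4: issue@6 deps=(2,3) exec_start@7 write@10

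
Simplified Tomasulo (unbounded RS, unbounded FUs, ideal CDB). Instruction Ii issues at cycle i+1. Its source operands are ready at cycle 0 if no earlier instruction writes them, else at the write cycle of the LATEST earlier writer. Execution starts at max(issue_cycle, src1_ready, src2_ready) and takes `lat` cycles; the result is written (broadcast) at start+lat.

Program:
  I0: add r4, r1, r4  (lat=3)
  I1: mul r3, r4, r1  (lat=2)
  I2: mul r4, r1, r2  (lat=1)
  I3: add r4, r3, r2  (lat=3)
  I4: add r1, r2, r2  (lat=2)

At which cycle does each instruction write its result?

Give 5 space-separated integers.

I0 add r4: issue@1 deps=(None,None) exec_start@1 write@4
I1 mul r3: issue@2 deps=(0,None) exec_start@4 write@6
I2 mul r4: issue@3 deps=(None,None) exec_start@3 write@4
I3 add r4: issue@4 deps=(1,None) exec_start@6 write@9
I4 add r1: issue@5 deps=(None,None) exec_start@5 write@7

Answer: 4 6 4 9 7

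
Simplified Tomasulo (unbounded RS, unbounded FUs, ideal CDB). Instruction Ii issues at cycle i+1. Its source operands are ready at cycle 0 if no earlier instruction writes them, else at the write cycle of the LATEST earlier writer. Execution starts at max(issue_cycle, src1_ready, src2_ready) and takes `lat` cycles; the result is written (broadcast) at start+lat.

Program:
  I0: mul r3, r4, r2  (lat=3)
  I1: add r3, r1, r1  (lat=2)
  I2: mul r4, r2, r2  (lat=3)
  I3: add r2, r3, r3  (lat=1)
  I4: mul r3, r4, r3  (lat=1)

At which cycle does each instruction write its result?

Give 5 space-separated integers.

Answer: 4 4 6 5 7

Derivation:
I0 mul r3: issue@1 deps=(None,None) exec_start@1 write@4
I1 add r3: issue@2 deps=(None,None) exec_start@2 write@4
I2 mul r4: issue@3 deps=(None,None) exec_start@3 write@6
I3 add r2: issue@4 deps=(1,1) exec_start@4 write@5
I4 mul r3: issue@5 deps=(2,1) exec_start@6 write@7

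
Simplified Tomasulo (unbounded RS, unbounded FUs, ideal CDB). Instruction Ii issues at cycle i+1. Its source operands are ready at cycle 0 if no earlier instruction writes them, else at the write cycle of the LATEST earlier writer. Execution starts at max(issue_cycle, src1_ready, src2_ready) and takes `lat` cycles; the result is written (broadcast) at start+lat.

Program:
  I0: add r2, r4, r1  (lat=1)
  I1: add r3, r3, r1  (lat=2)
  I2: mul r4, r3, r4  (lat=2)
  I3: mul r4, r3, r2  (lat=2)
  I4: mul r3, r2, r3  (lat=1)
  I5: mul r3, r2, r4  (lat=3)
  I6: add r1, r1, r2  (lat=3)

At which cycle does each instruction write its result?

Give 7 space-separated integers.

I0 add r2: issue@1 deps=(None,None) exec_start@1 write@2
I1 add r3: issue@2 deps=(None,None) exec_start@2 write@4
I2 mul r4: issue@3 deps=(1,None) exec_start@4 write@6
I3 mul r4: issue@4 deps=(1,0) exec_start@4 write@6
I4 mul r3: issue@5 deps=(0,1) exec_start@5 write@6
I5 mul r3: issue@6 deps=(0,3) exec_start@6 write@9
I6 add r1: issue@7 deps=(None,0) exec_start@7 write@10

Answer: 2 4 6 6 6 9 10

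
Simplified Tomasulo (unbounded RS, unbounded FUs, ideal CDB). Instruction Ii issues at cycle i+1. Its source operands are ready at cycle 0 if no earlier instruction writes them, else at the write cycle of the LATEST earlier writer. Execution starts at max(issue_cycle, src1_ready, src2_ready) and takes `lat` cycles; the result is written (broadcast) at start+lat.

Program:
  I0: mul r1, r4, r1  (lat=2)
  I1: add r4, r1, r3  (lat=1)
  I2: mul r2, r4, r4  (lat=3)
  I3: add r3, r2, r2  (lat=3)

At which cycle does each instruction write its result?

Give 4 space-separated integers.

I0 mul r1: issue@1 deps=(None,None) exec_start@1 write@3
I1 add r4: issue@2 deps=(0,None) exec_start@3 write@4
I2 mul r2: issue@3 deps=(1,1) exec_start@4 write@7
I3 add r3: issue@4 deps=(2,2) exec_start@7 write@10

Answer: 3 4 7 10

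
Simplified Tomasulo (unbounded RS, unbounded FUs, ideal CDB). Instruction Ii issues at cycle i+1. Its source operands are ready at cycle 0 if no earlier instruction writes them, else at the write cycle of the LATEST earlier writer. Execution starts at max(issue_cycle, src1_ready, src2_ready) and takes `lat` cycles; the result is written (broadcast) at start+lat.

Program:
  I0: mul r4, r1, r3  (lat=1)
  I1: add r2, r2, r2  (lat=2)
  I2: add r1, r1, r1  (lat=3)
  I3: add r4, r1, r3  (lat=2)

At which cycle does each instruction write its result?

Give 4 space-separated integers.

Answer: 2 4 6 8

Derivation:
I0 mul r4: issue@1 deps=(None,None) exec_start@1 write@2
I1 add r2: issue@2 deps=(None,None) exec_start@2 write@4
I2 add r1: issue@3 deps=(None,None) exec_start@3 write@6
I3 add r4: issue@4 deps=(2,None) exec_start@6 write@8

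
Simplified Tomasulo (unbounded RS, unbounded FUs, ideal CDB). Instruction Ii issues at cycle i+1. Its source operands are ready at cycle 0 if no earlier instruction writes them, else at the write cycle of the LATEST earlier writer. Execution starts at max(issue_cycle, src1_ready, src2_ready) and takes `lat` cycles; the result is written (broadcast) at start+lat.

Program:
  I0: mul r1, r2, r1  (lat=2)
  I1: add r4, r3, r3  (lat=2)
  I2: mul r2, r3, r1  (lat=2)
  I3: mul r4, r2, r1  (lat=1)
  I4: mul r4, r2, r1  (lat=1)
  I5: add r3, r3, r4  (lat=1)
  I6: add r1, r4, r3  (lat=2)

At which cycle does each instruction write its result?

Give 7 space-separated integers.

Answer: 3 4 5 6 6 7 9

Derivation:
I0 mul r1: issue@1 deps=(None,None) exec_start@1 write@3
I1 add r4: issue@2 deps=(None,None) exec_start@2 write@4
I2 mul r2: issue@3 deps=(None,0) exec_start@3 write@5
I3 mul r4: issue@4 deps=(2,0) exec_start@5 write@6
I4 mul r4: issue@5 deps=(2,0) exec_start@5 write@6
I5 add r3: issue@6 deps=(None,4) exec_start@6 write@7
I6 add r1: issue@7 deps=(4,5) exec_start@7 write@9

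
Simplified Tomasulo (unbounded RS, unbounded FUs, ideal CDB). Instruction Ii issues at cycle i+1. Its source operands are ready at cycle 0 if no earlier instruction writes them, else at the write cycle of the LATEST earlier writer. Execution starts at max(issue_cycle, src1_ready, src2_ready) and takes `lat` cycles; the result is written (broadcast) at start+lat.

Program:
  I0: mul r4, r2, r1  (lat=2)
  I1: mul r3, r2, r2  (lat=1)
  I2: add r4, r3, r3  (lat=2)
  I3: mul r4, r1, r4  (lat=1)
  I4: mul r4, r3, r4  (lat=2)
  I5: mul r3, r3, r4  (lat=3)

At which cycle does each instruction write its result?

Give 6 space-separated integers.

I0 mul r4: issue@1 deps=(None,None) exec_start@1 write@3
I1 mul r3: issue@2 deps=(None,None) exec_start@2 write@3
I2 add r4: issue@3 deps=(1,1) exec_start@3 write@5
I3 mul r4: issue@4 deps=(None,2) exec_start@5 write@6
I4 mul r4: issue@5 deps=(1,3) exec_start@6 write@8
I5 mul r3: issue@6 deps=(1,4) exec_start@8 write@11

Answer: 3 3 5 6 8 11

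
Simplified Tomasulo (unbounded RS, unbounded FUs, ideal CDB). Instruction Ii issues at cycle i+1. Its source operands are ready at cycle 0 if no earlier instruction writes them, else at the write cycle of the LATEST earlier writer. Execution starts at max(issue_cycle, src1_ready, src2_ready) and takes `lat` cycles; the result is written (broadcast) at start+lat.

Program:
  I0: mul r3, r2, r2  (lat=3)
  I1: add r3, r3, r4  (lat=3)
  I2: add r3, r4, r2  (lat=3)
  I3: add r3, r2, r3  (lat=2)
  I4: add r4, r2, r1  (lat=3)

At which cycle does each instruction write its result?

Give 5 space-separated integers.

I0 mul r3: issue@1 deps=(None,None) exec_start@1 write@4
I1 add r3: issue@2 deps=(0,None) exec_start@4 write@7
I2 add r3: issue@3 deps=(None,None) exec_start@3 write@6
I3 add r3: issue@4 deps=(None,2) exec_start@6 write@8
I4 add r4: issue@5 deps=(None,None) exec_start@5 write@8

Answer: 4 7 6 8 8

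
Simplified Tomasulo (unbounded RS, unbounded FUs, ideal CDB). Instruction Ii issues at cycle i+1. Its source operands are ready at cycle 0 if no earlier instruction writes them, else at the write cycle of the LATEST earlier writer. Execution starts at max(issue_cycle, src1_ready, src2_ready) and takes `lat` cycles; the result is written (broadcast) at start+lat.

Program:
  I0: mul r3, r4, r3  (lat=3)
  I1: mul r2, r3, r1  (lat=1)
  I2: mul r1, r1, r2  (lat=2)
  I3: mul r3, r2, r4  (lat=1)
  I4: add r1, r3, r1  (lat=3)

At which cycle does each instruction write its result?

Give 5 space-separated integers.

I0 mul r3: issue@1 deps=(None,None) exec_start@1 write@4
I1 mul r2: issue@2 deps=(0,None) exec_start@4 write@5
I2 mul r1: issue@3 deps=(None,1) exec_start@5 write@7
I3 mul r3: issue@4 deps=(1,None) exec_start@5 write@6
I4 add r1: issue@5 deps=(3,2) exec_start@7 write@10

Answer: 4 5 7 6 10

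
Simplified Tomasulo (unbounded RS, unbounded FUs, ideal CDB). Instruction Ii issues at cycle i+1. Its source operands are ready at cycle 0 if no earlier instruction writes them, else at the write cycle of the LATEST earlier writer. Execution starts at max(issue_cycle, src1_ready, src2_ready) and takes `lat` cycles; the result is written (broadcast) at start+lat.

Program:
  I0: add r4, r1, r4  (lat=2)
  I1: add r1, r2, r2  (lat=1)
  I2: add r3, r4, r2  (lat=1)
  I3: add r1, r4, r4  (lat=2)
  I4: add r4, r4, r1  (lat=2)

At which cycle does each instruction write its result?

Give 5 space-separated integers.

Answer: 3 3 4 6 8

Derivation:
I0 add r4: issue@1 deps=(None,None) exec_start@1 write@3
I1 add r1: issue@2 deps=(None,None) exec_start@2 write@3
I2 add r3: issue@3 deps=(0,None) exec_start@3 write@4
I3 add r1: issue@4 deps=(0,0) exec_start@4 write@6
I4 add r4: issue@5 deps=(0,3) exec_start@6 write@8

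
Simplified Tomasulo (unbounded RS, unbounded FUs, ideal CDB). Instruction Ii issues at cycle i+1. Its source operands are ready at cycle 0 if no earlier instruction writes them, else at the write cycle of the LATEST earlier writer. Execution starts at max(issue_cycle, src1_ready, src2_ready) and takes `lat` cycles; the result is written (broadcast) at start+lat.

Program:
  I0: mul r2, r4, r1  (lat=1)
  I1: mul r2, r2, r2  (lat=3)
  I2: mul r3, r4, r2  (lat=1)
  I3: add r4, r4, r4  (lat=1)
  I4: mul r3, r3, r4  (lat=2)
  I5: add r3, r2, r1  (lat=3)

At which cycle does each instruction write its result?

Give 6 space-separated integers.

I0 mul r2: issue@1 deps=(None,None) exec_start@1 write@2
I1 mul r2: issue@2 deps=(0,0) exec_start@2 write@5
I2 mul r3: issue@3 deps=(None,1) exec_start@5 write@6
I3 add r4: issue@4 deps=(None,None) exec_start@4 write@5
I4 mul r3: issue@5 deps=(2,3) exec_start@6 write@8
I5 add r3: issue@6 deps=(1,None) exec_start@6 write@9

Answer: 2 5 6 5 8 9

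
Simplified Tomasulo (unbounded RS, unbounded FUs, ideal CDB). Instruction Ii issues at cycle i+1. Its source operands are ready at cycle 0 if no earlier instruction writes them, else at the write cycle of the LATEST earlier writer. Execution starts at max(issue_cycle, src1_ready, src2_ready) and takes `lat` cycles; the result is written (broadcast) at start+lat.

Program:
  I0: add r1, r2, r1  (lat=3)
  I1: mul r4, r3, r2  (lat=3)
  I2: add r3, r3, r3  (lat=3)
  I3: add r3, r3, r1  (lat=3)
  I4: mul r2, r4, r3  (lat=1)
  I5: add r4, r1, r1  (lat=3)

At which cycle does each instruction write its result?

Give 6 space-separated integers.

Answer: 4 5 6 9 10 9

Derivation:
I0 add r1: issue@1 deps=(None,None) exec_start@1 write@4
I1 mul r4: issue@2 deps=(None,None) exec_start@2 write@5
I2 add r3: issue@3 deps=(None,None) exec_start@3 write@6
I3 add r3: issue@4 deps=(2,0) exec_start@6 write@9
I4 mul r2: issue@5 deps=(1,3) exec_start@9 write@10
I5 add r4: issue@6 deps=(0,0) exec_start@6 write@9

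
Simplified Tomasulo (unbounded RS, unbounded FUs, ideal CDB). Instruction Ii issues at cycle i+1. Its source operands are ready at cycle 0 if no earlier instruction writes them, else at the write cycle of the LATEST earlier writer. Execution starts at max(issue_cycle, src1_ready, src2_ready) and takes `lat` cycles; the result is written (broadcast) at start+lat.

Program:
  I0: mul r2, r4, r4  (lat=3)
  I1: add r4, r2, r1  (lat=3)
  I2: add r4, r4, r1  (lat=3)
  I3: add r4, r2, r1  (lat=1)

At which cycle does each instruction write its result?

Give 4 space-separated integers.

Answer: 4 7 10 5

Derivation:
I0 mul r2: issue@1 deps=(None,None) exec_start@1 write@4
I1 add r4: issue@2 deps=(0,None) exec_start@4 write@7
I2 add r4: issue@3 deps=(1,None) exec_start@7 write@10
I3 add r4: issue@4 deps=(0,None) exec_start@4 write@5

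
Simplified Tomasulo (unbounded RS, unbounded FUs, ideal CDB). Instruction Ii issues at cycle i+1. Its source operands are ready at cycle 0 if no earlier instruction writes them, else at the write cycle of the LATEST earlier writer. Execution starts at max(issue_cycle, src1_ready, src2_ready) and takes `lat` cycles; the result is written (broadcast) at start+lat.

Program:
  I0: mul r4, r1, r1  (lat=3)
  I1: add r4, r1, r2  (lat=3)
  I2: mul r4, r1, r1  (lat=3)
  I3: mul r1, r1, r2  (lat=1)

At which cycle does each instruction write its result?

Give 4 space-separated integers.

I0 mul r4: issue@1 deps=(None,None) exec_start@1 write@4
I1 add r4: issue@2 deps=(None,None) exec_start@2 write@5
I2 mul r4: issue@3 deps=(None,None) exec_start@3 write@6
I3 mul r1: issue@4 deps=(None,None) exec_start@4 write@5

Answer: 4 5 6 5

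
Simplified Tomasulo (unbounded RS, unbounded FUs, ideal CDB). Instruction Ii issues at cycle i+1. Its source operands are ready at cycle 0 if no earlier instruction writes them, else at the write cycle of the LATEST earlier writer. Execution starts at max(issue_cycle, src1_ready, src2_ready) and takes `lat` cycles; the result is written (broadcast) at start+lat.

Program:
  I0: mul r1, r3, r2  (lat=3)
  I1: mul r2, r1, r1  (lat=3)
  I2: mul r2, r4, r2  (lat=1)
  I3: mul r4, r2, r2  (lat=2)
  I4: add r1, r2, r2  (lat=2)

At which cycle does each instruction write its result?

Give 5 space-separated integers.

I0 mul r1: issue@1 deps=(None,None) exec_start@1 write@4
I1 mul r2: issue@2 deps=(0,0) exec_start@4 write@7
I2 mul r2: issue@3 deps=(None,1) exec_start@7 write@8
I3 mul r4: issue@4 deps=(2,2) exec_start@8 write@10
I4 add r1: issue@5 deps=(2,2) exec_start@8 write@10

Answer: 4 7 8 10 10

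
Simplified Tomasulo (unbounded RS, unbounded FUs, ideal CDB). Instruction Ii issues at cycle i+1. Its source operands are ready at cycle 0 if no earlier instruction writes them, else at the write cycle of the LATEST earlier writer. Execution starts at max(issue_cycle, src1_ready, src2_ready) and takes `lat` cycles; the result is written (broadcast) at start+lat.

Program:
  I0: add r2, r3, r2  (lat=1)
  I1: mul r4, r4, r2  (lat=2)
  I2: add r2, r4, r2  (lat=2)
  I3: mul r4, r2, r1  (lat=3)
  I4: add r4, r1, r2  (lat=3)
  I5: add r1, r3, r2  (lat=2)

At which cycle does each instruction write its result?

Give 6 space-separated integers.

Answer: 2 4 6 9 9 8

Derivation:
I0 add r2: issue@1 deps=(None,None) exec_start@1 write@2
I1 mul r4: issue@2 deps=(None,0) exec_start@2 write@4
I2 add r2: issue@3 deps=(1,0) exec_start@4 write@6
I3 mul r4: issue@4 deps=(2,None) exec_start@6 write@9
I4 add r4: issue@5 deps=(None,2) exec_start@6 write@9
I5 add r1: issue@6 deps=(None,2) exec_start@6 write@8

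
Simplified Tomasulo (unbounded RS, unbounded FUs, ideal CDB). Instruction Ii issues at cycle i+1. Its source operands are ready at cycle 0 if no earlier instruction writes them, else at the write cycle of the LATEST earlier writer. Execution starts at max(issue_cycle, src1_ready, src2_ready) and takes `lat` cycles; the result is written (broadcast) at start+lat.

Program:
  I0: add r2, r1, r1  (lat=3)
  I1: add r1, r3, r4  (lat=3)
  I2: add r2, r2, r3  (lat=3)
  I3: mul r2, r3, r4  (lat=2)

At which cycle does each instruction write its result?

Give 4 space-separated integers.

I0 add r2: issue@1 deps=(None,None) exec_start@1 write@4
I1 add r1: issue@2 deps=(None,None) exec_start@2 write@5
I2 add r2: issue@3 deps=(0,None) exec_start@4 write@7
I3 mul r2: issue@4 deps=(None,None) exec_start@4 write@6

Answer: 4 5 7 6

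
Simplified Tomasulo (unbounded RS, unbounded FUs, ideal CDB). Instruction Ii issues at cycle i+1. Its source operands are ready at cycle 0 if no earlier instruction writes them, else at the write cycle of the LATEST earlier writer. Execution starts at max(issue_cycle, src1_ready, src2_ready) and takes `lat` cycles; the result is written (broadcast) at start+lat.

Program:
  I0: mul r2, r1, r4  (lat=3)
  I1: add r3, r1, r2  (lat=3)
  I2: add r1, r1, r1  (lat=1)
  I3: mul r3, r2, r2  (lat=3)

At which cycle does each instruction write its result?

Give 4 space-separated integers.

Answer: 4 7 4 7

Derivation:
I0 mul r2: issue@1 deps=(None,None) exec_start@1 write@4
I1 add r3: issue@2 deps=(None,0) exec_start@4 write@7
I2 add r1: issue@3 deps=(None,None) exec_start@3 write@4
I3 mul r3: issue@4 deps=(0,0) exec_start@4 write@7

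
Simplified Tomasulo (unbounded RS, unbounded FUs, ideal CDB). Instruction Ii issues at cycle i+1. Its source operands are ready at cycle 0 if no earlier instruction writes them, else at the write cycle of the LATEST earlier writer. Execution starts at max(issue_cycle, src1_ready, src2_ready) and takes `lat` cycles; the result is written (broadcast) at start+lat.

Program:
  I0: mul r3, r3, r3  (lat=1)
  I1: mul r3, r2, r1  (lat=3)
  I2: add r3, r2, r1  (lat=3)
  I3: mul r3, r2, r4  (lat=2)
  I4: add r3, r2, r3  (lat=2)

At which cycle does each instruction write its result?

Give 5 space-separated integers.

Answer: 2 5 6 6 8

Derivation:
I0 mul r3: issue@1 deps=(None,None) exec_start@1 write@2
I1 mul r3: issue@2 deps=(None,None) exec_start@2 write@5
I2 add r3: issue@3 deps=(None,None) exec_start@3 write@6
I3 mul r3: issue@4 deps=(None,None) exec_start@4 write@6
I4 add r3: issue@5 deps=(None,3) exec_start@6 write@8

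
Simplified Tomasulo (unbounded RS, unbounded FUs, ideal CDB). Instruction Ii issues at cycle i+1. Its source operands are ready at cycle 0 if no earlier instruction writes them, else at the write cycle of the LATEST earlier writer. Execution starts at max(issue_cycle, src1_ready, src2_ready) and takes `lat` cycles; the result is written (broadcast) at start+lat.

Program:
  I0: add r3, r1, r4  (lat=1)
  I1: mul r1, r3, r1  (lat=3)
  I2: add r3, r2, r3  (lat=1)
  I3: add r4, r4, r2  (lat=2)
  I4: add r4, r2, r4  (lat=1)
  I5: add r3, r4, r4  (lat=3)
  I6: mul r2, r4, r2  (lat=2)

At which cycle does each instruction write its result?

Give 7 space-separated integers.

Answer: 2 5 4 6 7 10 9

Derivation:
I0 add r3: issue@1 deps=(None,None) exec_start@1 write@2
I1 mul r1: issue@2 deps=(0,None) exec_start@2 write@5
I2 add r3: issue@3 deps=(None,0) exec_start@3 write@4
I3 add r4: issue@4 deps=(None,None) exec_start@4 write@6
I4 add r4: issue@5 deps=(None,3) exec_start@6 write@7
I5 add r3: issue@6 deps=(4,4) exec_start@7 write@10
I6 mul r2: issue@7 deps=(4,None) exec_start@7 write@9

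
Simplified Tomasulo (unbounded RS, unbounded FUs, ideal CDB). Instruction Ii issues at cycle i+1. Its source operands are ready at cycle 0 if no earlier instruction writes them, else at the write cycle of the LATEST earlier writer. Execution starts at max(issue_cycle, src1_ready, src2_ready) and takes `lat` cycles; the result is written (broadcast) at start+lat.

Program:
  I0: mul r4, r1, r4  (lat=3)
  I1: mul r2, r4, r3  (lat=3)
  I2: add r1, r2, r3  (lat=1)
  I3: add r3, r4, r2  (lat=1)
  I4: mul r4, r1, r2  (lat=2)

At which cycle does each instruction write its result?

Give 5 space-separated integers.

I0 mul r4: issue@1 deps=(None,None) exec_start@1 write@4
I1 mul r2: issue@2 deps=(0,None) exec_start@4 write@7
I2 add r1: issue@3 deps=(1,None) exec_start@7 write@8
I3 add r3: issue@4 deps=(0,1) exec_start@7 write@8
I4 mul r4: issue@5 deps=(2,1) exec_start@8 write@10

Answer: 4 7 8 8 10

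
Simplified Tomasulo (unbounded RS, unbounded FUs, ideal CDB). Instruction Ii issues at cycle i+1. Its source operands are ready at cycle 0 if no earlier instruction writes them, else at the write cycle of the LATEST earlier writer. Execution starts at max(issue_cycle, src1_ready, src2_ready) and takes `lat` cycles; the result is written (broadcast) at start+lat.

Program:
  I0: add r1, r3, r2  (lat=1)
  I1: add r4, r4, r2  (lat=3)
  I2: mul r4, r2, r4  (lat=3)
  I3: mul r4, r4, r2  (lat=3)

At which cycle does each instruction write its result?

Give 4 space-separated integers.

Answer: 2 5 8 11

Derivation:
I0 add r1: issue@1 deps=(None,None) exec_start@1 write@2
I1 add r4: issue@2 deps=(None,None) exec_start@2 write@5
I2 mul r4: issue@3 deps=(None,1) exec_start@5 write@8
I3 mul r4: issue@4 deps=(2,None) exec_start@8 write@11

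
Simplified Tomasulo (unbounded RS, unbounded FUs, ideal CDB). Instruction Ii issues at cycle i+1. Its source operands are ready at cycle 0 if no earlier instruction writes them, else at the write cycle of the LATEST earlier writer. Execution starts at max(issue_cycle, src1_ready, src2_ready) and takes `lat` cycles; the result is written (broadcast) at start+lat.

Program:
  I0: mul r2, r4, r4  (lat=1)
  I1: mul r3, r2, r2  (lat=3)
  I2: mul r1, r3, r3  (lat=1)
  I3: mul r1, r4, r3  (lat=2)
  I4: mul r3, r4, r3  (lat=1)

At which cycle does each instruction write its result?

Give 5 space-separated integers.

I0 mul r2: issue@1 deps=(None,None) exec_start@1 write@2
I1 mul r3: issue@2 deps=(0,0) exec_start@2 write@5
I2 mul r1: issue@3 deps=(1,1) exec_start@5 write@6
I3 mul r1: issue@4 deps=(None,1) exec_start@5 write@7
I4 mul r3: issue@5 deps=(None,1) exec_start@5 write@6

Answer: 2 5 6 7 6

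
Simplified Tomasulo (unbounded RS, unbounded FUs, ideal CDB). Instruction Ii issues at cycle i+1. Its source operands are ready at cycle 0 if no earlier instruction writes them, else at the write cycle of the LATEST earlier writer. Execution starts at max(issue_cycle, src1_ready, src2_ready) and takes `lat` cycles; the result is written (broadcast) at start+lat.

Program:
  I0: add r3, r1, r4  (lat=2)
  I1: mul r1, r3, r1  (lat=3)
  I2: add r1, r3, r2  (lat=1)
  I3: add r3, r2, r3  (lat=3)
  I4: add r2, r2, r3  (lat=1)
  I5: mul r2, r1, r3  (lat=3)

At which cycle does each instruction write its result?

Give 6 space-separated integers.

Answer: 3 6 4 7 8 10

Derivation:
I0 add r3: issue@1 deps=(None,None) exec_start@1 write@3
I1 mul r1: issue@2 deps=(0,None) exec_start@3 write@6
I2 add r1: issue@3 deps=(0,None) exec_start@3 write@4
I3 add r3: issue@4 deps=(None,0) exec_start@4 write@7
I4 add r2: issue@5 deps=(None,3) exec_start@7 write@8
I5 mul r2: issue@6 deps=(2,3) exec_start@7 write@10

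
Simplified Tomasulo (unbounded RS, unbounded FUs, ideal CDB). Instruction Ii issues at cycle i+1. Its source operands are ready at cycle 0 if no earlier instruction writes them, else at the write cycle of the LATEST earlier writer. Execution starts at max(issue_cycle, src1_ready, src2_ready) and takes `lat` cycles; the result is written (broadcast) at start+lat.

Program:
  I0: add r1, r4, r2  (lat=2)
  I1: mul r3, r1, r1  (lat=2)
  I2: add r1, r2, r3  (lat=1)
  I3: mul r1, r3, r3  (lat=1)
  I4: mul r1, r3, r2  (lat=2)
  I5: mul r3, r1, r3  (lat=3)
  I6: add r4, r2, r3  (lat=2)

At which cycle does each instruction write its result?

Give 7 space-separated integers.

I0 add r1: issue@1 deps=(None,None) exec_start@1 write@3
I1 mul r3: issue@2 deps=(0,0) exec_start@3 write@5
I2 add r1: issue@3 deps=(None,1) exec_start@5 write@6
I3 mul r1: issue@4 deps=(1,1) exec_start@5 write@6
I4 mul r1: issue@5 deps=(1,None) exec_start@5 write@7
I5 mul r3: issue@6 deps=(4,1) exec_start@7 write@10
I6 add r4: issue@7 deps=(None,5) exec_start@10 write@12

Answer: 3 5 6 6 7 10 12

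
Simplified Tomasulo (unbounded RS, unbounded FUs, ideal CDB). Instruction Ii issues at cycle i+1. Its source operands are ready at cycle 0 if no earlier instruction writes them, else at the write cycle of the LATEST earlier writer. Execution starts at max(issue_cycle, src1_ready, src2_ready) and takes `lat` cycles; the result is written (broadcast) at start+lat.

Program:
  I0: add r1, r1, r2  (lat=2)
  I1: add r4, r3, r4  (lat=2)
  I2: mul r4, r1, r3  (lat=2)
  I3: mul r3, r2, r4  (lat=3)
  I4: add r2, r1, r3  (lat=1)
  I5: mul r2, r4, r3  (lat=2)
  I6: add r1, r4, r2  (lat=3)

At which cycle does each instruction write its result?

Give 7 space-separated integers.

I0 add r1: issue@1 deps=(None,None) exec_start@1 write@3
I1 add r4: issue@2 deps=(None,None) exec_start@2 write@4
I2 mul r4: issue@3 deps=(0,None) exec_start@3 write@5
I3 mul r3: issue@4 deps=(None,2) exec_start@5 write@8
I4 add r2: issue@5 deps=(0,3) exec_start@8 write@9
I5 mul r2: issue@6 deps=(2,3) exec_start@8 write@10
I6 add r1: issue@7 deps=(2,5) exec_start@10 write@13

Answer: 3 4 5 8 9 10 13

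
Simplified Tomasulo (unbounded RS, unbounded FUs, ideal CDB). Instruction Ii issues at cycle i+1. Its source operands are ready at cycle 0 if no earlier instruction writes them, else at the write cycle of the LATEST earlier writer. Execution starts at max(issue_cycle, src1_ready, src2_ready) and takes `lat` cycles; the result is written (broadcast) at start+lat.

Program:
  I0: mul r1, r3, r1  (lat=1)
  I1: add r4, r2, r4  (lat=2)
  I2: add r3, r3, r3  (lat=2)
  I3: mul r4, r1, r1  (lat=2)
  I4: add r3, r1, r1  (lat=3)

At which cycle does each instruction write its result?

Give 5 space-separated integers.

Answer: 2 4 5 6 8

Derivation:
I0 mul r1: issue@1 deps=(None,None) exec_start@1 write@2
I1 add r4: issue@2 deps=(None,None) exec_start@2 write@4
I2 add r3: issue@3 deps=(None,None) exec_start@3 write@5
I3 mul r4: issue@4 deps=(0,0) exec_start@4 write@6
I4 add r3: issue@5 deps=(0,0) exec_start@5 write@8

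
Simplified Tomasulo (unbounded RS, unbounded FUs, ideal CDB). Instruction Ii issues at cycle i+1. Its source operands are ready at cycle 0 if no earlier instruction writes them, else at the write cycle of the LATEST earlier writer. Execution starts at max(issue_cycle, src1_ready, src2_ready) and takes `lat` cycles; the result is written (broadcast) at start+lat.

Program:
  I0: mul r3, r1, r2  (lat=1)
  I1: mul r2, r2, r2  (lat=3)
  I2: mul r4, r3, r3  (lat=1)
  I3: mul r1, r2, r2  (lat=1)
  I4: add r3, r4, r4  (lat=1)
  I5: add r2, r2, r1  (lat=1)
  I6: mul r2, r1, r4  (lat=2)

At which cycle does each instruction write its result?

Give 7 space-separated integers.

I0 mul r3: issue@1 deps=(None,None) exec_start@1 write@2
I1 mul r2: issue@2 deps=(None,None) exec_start@2 write@5
I2 mul r4: issue@3 deps=(0,0) exec_start@3 write@4
I3 mul r1: issue@4 deps=(1,1) exec_start@5 write@6
I4 add r3: issue@5 deps=(2,2) exec_start@5 write@6
I5 add r2: issue@6 deps=(1,3) exec_start@6 write@7
I6 mul r2: issue@7 deps=(3,2) exec_start@7 write@9

Answer: 2 5 4 6 6 7 9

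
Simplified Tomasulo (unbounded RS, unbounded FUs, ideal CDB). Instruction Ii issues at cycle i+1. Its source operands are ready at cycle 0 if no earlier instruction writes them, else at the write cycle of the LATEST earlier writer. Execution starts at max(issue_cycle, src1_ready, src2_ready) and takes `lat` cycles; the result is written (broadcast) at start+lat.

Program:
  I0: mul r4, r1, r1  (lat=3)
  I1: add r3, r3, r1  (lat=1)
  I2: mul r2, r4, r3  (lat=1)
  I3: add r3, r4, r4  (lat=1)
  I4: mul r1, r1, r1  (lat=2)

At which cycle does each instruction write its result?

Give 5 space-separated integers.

Answer: 4 3 5 5 7

Derivation:
I0 mul r4: issue@1 deps=(None,None) exec_start@1 write@4
I1 add r3: issue@2 deps=(None,None) exec_start@2 write@3
I2 mul r2: issue@3 deps=(0,1) exec_start@4 write@5
I3 add r3: issue@4 deps=(0,0) exec_start@4 write@5
I4 mul r1: issue@5 deps=(None,None) exec_start@5 write@7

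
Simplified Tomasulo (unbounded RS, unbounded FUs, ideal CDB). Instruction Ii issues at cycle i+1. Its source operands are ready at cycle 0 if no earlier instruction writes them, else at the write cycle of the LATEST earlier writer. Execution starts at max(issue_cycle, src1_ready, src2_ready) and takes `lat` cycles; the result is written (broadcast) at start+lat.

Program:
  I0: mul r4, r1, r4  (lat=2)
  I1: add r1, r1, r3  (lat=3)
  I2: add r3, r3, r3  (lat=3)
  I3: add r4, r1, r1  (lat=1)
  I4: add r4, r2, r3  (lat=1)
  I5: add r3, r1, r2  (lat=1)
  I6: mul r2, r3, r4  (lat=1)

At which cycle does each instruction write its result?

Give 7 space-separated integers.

I0 mul r4: issue@1 deps=(None,None) exec_start@1 write@3
I1 add r1: issue@2 deps=(None,None) exec_start@2 write@5
I2 add r3: issue@3 deps=(None,None) exec_start@3 write@6
I3 add r4: issue@4 deps=(1,1) exec_start@5 write@6
I4 add r4: issue@5 deps=(None,2) exec_start@6 write@7
I5 add r3: issue@6 deps=(1,None) exec_start@6 write@7
I6 mul r2: issue@7 deps=(5,4) exec_start@7 write@8

Answer: 3 5 6 6 7 7 8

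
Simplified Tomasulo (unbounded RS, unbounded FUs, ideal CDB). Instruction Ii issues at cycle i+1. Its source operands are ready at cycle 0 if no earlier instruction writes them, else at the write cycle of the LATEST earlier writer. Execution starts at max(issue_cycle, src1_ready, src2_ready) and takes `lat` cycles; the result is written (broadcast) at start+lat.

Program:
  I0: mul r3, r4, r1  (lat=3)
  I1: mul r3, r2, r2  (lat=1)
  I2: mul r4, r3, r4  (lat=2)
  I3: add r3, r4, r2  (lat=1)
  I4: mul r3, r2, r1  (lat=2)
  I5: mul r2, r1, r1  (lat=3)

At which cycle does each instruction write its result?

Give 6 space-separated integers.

Answer: 4 3 5 6 7 9

Derivation:
I0 mul r3: issue@1 deps=(None,None) exec_start@1 write@4
I1 mul r3: issue@2 deps=(None,None) exec_start@2 write@3
I2 mul r4: issue@3 deps=(1,None) exec_start@3 write@5
I3 add r3: issue@4 deps=(2,None) exec_start@5 write@6
I4 mul r3: issue@5 deps=(None,None) exec_start@5 write@7
I5 mul r2: issue@6 deps=(None,None) exec_start@6 write@9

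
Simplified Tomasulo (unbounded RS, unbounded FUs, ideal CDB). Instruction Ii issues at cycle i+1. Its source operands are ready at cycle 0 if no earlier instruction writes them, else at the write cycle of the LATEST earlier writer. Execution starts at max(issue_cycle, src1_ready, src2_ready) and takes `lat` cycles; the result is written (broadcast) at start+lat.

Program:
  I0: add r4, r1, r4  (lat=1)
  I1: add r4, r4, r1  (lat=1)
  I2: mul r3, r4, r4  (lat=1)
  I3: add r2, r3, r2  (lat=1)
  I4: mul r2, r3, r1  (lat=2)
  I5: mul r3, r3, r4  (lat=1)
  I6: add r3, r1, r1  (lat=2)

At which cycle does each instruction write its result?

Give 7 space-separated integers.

I0 add r4: issue@1 deps=(None,None) exec_start@1 write@2
I1 add r4: issue@2 deps=(0,None) exec_start@2 write@3
I2 mul r3: issue@3 deps=(1,1) exec_start@3 write@4
I3 add r2: issue@4 deps=(2,None) exec_start@4 write@5
I4 mul r2: issue@5 deps=(2,None) exec_start@5 write@7
I5 mul r3: issue@6 deps=(2,1) exec_start@6 write@7
I6 add r3: issue@7 deps=(None,None) exec_start@7 write@9

Answer: 2 3 4 5 7 7 9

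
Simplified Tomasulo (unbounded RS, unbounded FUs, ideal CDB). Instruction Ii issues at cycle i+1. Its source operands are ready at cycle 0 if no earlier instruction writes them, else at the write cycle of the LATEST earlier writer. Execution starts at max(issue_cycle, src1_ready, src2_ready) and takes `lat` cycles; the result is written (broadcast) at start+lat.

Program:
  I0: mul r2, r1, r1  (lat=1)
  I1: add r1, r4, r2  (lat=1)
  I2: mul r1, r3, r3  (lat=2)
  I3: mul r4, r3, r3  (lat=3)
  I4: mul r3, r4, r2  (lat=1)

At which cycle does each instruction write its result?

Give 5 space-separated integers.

I0 mul r2: issue@1 deps=(None,None) exec_start@1 write@2
I1 add r1: issue@2 deps=(None,0) exec_start@2 write@3
I2 mul r1: issue@3 deps=(None,None) exec_start@3 write@5
I3 mul r4: issue@4 deps=(None,None) exec_start@4 write@7
I4 mul r3: issue@5 deps=(3,0) exec_start@7 write@8

Answer: 2 3 5 7 8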